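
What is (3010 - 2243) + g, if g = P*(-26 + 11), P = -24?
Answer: 1127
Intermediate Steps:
g = 360 (g = -24*(-26 + 11) = -24*(-15) = 360)
(3010 - 2243) + g = (3010 - 2243) + 360 = 767 + 360 = 1127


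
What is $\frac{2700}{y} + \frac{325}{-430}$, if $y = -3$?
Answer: $- \frac{77465}{86} \approx -900.76$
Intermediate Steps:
$\frac{2700}{y} + \frac{325}{-430} = \frac{2700}{-3} + \frac{325}{-430} = 2700 \left(- \frac{1}{3}\right) + 325 \left(- \frac{1}{430}\right) = -900 - \frac{65}{86} = - \frac{77465}{86}$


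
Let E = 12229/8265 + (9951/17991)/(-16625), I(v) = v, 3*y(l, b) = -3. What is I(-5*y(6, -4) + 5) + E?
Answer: 11063649994/963767875 ≈ 11.480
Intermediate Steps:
y(l, b) = -1 (y(l, b) = (⅓)*(-3) = -1)
E = 1425971244/963767875 (E = 12229*(1/8265) + (9951*(1/17991))*(-1/16625) = 12229/8265 + (3317/5997)*(-1/16625) = 12229/8265 - 3317/99700125 = 1425971244/963767875 ≈ 1.4796)
I(-5*y(6, -4) + 5) + E = (-5*(-1) + 5) + 1425971244/963767875 = (5 + 5) + 1425971244/963767875 = 10 + 1425971244/963767875 = 11063649994/963767875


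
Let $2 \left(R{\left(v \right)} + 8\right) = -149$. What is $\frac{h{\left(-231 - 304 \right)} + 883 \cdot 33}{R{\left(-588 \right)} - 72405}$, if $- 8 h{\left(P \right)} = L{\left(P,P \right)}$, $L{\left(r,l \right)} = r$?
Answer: $- \frac{233647}{579900} \approx -0.40291$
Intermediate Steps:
$R{\left(v \right)} = - \frac{165}{2}$ ($R{\left(v \right)} = -8 + \frac{1}{2} \left(-149\right) = -8 - \frac{149}{2} = - \frac{165}{2}$)
$h{\left(P \right)} = - \frac{P}{8}$
$\frac{h{\left(-231 - 304 \right)} + 883 \cdot 33}{R{\left(-588 \right)} - 72405} = \frac{- \frac{-231 - 304}{8} + 883 \cdot 33}{- \frac{165}{2} - 72405} = \frac{- \frac{-231 - 304}{8} + 29139}{- \frac{144975}{2}} = \left(\left(- \frac{1}{8}\right) \left(-535\right) + 29139\right) \left(- \frac{2}{144975}\right) = \left(\frac{535}{8} + 29139\right) \left(- \frac{2}{144975}\right) = \frac{233647}{8} \left(- \frac{2}{144975}\right) = - \frac{233647}{579900}$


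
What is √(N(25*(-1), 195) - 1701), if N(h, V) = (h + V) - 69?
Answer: 40*I ≈ 40.0*I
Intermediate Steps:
N(h, V) = -69 + V + h (N(h, V) = (V + h) - 69 = -69 + V + h)
√(N(25*(-1), 195) - 1701) = √((-69 + 195 + 25*(-1)) - 1701) = √((-69 + 195 - 25) - 1701) = √(101 - 1701) = √(-1600) = 40*I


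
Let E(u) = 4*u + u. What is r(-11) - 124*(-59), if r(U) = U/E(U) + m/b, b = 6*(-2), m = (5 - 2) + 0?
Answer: 146319/20 ≈ 7316.0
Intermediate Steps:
E(u) = 5*u
m = 3 (m = 3 + 0 = 3)
b = -12
r(U) = -1/20 (r(U) = U/((5*U)) + 3/(-12) = U*(1/(5*U)) + 3*(-1/12) = 1/5 - 1/4 = -1/20)
r(-11) - 124*(-59) = -1/20 - 124*(-59) = -1/20 + 7316 = 146319/20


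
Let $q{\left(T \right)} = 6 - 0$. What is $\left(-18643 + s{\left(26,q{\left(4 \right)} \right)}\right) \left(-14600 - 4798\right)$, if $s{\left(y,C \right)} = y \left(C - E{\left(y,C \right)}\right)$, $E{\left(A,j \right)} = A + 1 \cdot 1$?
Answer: $372228222$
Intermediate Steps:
$E{\left(A,j \right)} = 1 + A$ ($E{\left(A,j \right)} = A + 1 = 1 + A$)
$q{\left(T \right)} = 6$ ($q{\left(T \right)} = 6 + 0 = 6$)
$s{\left(y,C \right)} = y \left(-1 + C - y\right)$ ($s{\left(y,C \right)} = y \left(C - \left(1 + y\right)\right) = y \left(-1 + C - y\right)$)
$\left(-18643 + s{\left(26,q{\left(4 \right)} \right)}\right) \left(-14600 - 4798\right) = \left(-18643 + 26 \left(-1 + 6 - 26\right)\right) \left(-14600 - 4798\right) = \left(-18643 + 26 \left(-1 + 6 - 26\right)\right) \left(-19398\right) = \left(-18643 + 26 \left(-21\right)\right) \left(-19398\right) = \left(-18643 - 546\right) \left(-19398\right) = \left(-19189\right) \left(-19398\right) = 372228222$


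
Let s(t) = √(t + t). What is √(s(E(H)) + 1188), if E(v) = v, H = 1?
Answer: √(1188 + √2) ≈ 34.488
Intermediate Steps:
s(t) = √2*√t (s(t) = √(2*t) = √2*√t)
√(s(E(H)) + 1188) = √(√2*√1 + 1188) = √(√2*1 + 1188) = √(√2 + 1188) = √(1188 + √2)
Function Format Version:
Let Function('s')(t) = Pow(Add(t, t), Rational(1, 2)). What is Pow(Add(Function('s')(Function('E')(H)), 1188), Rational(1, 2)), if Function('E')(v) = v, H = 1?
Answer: Pow(Add(1188, Pow(2, Rational(1, 2))), Rational(1, 2)) ≈ 34.488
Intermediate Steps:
Function('s')(t) = Mul(Pow(2, Rational(1, 2)), Pow(t, Rational(1, 2))) (Function('s')(t) = Pow(Mul(2, t), Rational(1, 2)) = Mul(Pow(2, Rational(1, 2)), Pow(t, Rational(1, 2))))
Pow(Add(Function('s')(Function('E')(H)), 1188), Rational(1, 2)) = Pow(Add(Mul(Pow(2, Rational(1, 2)), Pow(1, Rational(1, 2))), 1188), Rational(1, 2)) = Pow(Add(Mul(Pow(2, Rational(1, 2)), 1), 1188), Rational(1, 2)) = Pow(Add(Pow(2, Rational(1, 2)), 1188), Rational(1, 2)) = Pow(Add(1188, Pow(2, Rational(1, 2))), Rational(1, 2))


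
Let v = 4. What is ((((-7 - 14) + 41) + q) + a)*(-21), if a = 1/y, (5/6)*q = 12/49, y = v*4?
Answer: -239391/560 ≈ -427.48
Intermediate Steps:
y = 16 (y = 4*4 = 16)
q = 72/245 (q = 6*(12/49)/5 = 6*(12*(1/49))/5 = (6/5)*(12/49) = 72/245 ≈ 0.29388)
a = 1/16 ≈ 0.062500
((((-7 - 14) + 41) + q) + a)*(-21) = ((((-7 - 14) + 41) + 72/245) + 1/16)*(-21) = (((-21 + 41) + 72/245) + 1/16)*(-21) = ((20 + 72/245) + 1/16)*(-21) = (4972/245 + 1/16)*(-21) = (79797/3920)*(-21) = -239391/560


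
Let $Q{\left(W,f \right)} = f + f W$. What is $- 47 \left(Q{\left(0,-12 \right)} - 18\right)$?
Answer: $1410$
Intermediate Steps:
$Q{\left(W,f \right)} = f + W f$
$- 47 \left(Q{\left(0,-12 \right)} - 18\right) = - 47 \left(- 12 \left(1 + 0\right) - 18\right) = - 47 \left(\left(-12\right) 1 - 18\right) = - 47 \left(-12 - 18\right) = \left(-47\right) \left(-30\right) = 1410$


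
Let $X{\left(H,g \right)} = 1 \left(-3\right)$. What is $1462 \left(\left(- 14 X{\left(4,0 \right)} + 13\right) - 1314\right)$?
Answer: $-1840658$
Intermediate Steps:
$X{\left(H,g \right)} = -3$
$1462 \left(\left(- 14 X{\left(4,0 \right)} + 13\right) - 1314\right) = 1462 \left(\left(\left(-14\right) \left(-3\right) + 13\right) - 1314\right) = 1462 \left(\left(42 + 13\right) - 1314\right) = 1462 \left(55 - 1314\right) = 1462 \left(-1259\right) = -1840658$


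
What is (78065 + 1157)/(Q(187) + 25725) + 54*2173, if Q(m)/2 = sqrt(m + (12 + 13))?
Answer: 77656013868684/661774777 - 316888*sqrt(53)/661774777 ≈ 1.1735e+5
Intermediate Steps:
Q(m) = 2*sqrt(25 + m) (Q(m) = 2*sqrt(m + (12 + 13)) = 2*sqrt(m + 25) = 2*sqrt(25 + m))
(78065 + 1157)/(Q(187) + 25725) + 54*2173 = (78065 + 1157)/(2*sqrt(25 + 187) + 25725) + 54*2173 = 79222/(2*sqrt(212) + 25725) + 117342 = 79222/(2*(2*sqrt(53)) + 25725) + 117342 = 79222/(4*sqrt(53) + 25725) + 117342 = 79222/(25725 + 4*sqrt(53)) + 117342 = 117342 + 79222/(25725 + 4*sqrt(53))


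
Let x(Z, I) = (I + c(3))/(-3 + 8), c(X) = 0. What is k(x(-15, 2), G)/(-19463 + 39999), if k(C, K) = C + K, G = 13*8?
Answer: 261/51340 ≈ 0.0050838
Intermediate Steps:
x(Z, I) = I/5 (x(Z, I) = (I + 0)/(-3 + 8) = I/5)
G = 104
k(x(-15, 2), G)/(-19463 + 39999) = ((1/5)*2 + 104)/(-19463 + 39999) = (2/5 + 104)/20536 = (522/5)*(1/20536) = 261/51340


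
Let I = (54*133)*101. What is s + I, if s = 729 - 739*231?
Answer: 555402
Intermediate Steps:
I = 725382 (I = 7182*101 = 725382)
s = -169980 (s = 729 - 170709 = -169980)
s + I = -169980 + 725382 = 555402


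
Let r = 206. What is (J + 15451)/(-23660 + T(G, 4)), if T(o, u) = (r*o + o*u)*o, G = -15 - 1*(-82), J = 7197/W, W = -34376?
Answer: 531136379/31592575280 ≈ 0.016812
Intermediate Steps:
J = -7197/34376 (J = 7197/(-34376) = 7197*(-1/34376) = -7197/34376 ≈ -0.20936)
G = 67 (G = -15 + 82 = 67)
T(o, u) = o*(206*o + o*u) (T(o, u) = (206*o + o*u)*o = o*(206*o + o*u))
(J + 15451)/(-23660 + T(G, 4)) = (-7197/34376 + 15451)/(-23660 + 67**2*(206 + 4)) = 531136379/(34376*(-23660 + 4489*210)) = 531136379/(34376*(-23660 + 942690)) = (531136379/34376)/919030 = (531136379/34376)*(1/919030) = 531136379/31592575280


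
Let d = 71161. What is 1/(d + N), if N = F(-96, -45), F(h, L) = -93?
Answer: 1/71068 ≈ 1.4071e-5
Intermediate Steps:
N = -93
1/(d + N) = 1/(71161 - 93) = 1/71068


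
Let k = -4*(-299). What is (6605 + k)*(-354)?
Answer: -2761554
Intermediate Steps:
k = 1196
(6605 + k)*(-354) = (6605 + 1196)*(-354) = 7801*(-354) = -2761554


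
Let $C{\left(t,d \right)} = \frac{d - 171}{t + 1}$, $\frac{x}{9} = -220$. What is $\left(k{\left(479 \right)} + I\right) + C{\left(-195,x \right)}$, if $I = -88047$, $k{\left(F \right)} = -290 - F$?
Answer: $- \frac{17228153}{194} \approx -88805.0$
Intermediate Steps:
$x = -1980$ ($x = 9 \left(-220\right) = -1980$)
$C{\left(t,d \right)} = \frac{-171 + d}{1 + t}$
$\left(k{\left(479 \right)} + I\right) + C{\left(-195,x \right)} = \left(\left(-290 - 479\right) - 88047\right) + \frac{-171 - 1980}{1 - 195} = \left(\left(-290 - 479\right) - 88047\right) + \frac{1}{-194} \left(-2151\right) = \left(-769 - 88047\right) - - \frac{2151}{194} = -88816 + \frac{2151}{194} = - \frac{17228153}{194}$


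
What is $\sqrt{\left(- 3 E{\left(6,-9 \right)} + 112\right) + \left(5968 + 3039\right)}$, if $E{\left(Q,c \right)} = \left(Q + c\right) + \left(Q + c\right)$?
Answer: $\sqrt{9137} \approx 95.588$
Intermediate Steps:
$E{\left(Q,c \right)} = 2 Q + 2 c$
$\sqrt{\left(- 3 E{\left(6,-9 \right)} + 112\right) + \left(5968 + 3039\right)} = \sqrt{\left(- 3 \left(2 \cdot 6 + 2 \left(-9\right)\right) + 112\right) + \left(5968 + 3039\right)} = \sqrt{\left(- 3 \left(12 - 18\right) + 112\right) + 9007} = \sqrt{\left(\left(-3\right) \left(-6\right) + 112\right) + 9007} = \sqrt{\left(18 + 112\right) + 9007} = \sqrt{130 + 9007} = \sqrt{9137}$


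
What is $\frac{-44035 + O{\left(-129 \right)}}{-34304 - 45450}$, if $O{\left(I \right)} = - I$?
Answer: $\frac{21953}{39877} \approx 0.55052$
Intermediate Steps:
$\frac{-44035 + O{\left(-129 \right)}}{-34304 - 45450} = \frac{-44035 - -129}{-34304 - 45450} = \frac{-44035 + 129}{-79754} = \left(-43906\right) \left(- \frac{1}{79754}\right) = \frac{21953}{39877}$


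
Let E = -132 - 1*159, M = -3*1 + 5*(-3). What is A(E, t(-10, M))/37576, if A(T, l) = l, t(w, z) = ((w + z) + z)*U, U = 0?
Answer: 0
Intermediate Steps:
M = -18 (M = -3 - 15 = -18)
t(w, z) = 0 (t(w, z) = ((w + z) + z)*0 = (w + 2*z)*0 = 0)
E = -291 (E = -132 - 159 = -291)
A(E, t(-10, M))/37576 = 0/37576 = 0*(1/37576) = 0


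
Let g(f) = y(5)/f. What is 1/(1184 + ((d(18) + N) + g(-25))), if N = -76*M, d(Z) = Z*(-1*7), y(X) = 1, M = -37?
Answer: 25/96749 ≈ 0.00025840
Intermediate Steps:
d(Z) = -7*Z (d(Z) = Z*(-7) = -7*Z)
N = 2812 (N = -76*(-37) = 2812)
g(f) = 1/f
1/(1184 + ((d(18) + N) + g(-25))) = 1/(1184 + ((-7*18 + 2812) + 1/(-25))) = 1/(1184 + ((-126 + 2812) - 1/25)) = 1/(1184 + (2686 - 1/25)) = 1/(1184 + 67149/25) = 1/(96749/25) = 25/96749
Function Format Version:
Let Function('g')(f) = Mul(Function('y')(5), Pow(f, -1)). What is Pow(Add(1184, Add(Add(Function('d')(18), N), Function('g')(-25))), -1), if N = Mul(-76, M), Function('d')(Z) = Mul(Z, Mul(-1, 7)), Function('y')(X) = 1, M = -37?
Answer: Rational(25, 96749) ≈ 0.00025840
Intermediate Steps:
Function('d')(Z) = Mul(-7, Z) (Function('d')(Z) = Mul(Z, -7) = Mul(-7, Z))
N = 2812 (N = Mul(-76, -37) = 2812)
Function('g')(f) = Pow(f, -1) (Function('g')(f) = Mul(1, Pow(f, -1)) = Pow(f, -1))
Pow(Add(1184, Add(Add(Function('d')(18), N), Function('g')(-25))), -1) = Pow(Add(1184, Add(Add(Mul(-7, 18), 2812), Pow(-25, -1))), -1) = Pow(Add(1184, Add(Add(-126, 2812), Rational(-1, 25))), -1) = Pow(Add(1184, Add(2686, Rational(-1, 25))), -1) = Pow(Add(1184, Rational(67149, 25)), -1) = Pow(Rational(96749, 25), -1) = Rational(25, 96749)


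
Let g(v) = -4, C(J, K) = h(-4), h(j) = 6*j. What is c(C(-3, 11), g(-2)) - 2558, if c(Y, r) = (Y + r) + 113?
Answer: -2473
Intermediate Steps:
C(J, K) = -24 (C(J, K) = 6*(-4) = -24)
c(Y, r) = 113 + Y + r
c(C(-3, 11), g(-2)) - 2558 = (113 - 24 - 4) - 2558 = 85 - 2558 = -2473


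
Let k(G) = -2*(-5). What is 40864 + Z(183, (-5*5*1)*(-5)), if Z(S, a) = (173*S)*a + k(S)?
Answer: 3998249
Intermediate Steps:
k(G) = 10
Z(S, a) = 10 + 173*S*a (Z(S, a) = (173*S)*a + 10 = 173*S*a + 10 = 10 + 173*S*a)
40864 + Z(183, (-5*5*1)*(-5)) = 40864 + (10 + 173*183*((-5*5*1)*(-5))) = 40864 + (10 + 173*183*(-25*1*(-5))) = 40864 + (10 + 173*183*(-25*(-5))) = 40864 + (10 + 173*183*125) = 40864 + (10 + 3957375) = 40864 + 3957385 = 3998249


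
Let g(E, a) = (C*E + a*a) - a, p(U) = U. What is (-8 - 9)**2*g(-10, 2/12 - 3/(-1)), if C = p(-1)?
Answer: 175423/36 ≈ 4872.9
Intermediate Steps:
C = -1
g(E, a) = a**2 - E - a (g(E, a) = (-E + a*a) - a = (-E + a**2) - a = (a**2 - E) - a = a**2 - E - a)
(-8 - 9)**2*g(-10, 2/12 - 3/(-1)) = (-8 - 9)**2*((2/12 - 3/(-1))**2 - 1*(-10) - (2/12 - 3/(-1))) = (-17)**2*((2*(1/12) - 3*(-1))**2 + 10 - (2*(1/12) - 3*(-1))) = 289*((1/6 + 3)**2 + 10 - (1/6 + 3)) = 289*((19/6)**2 + 10 - 1*19/6) = 289*(361/36 + 10 - 19/6) = 289*(607/36) = 175423/36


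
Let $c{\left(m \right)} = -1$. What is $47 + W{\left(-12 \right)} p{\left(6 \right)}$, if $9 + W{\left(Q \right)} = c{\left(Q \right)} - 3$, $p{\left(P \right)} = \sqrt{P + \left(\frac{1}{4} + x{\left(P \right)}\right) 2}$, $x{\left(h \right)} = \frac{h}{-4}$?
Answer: $47 - \frac{13 \sqrt{14}}{2} \approx 22.679$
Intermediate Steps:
$x{\left(h \right)} = - \frac{h}{4}$ ($x{\left(h \right)} = h \left(- \frac{1}{4}\right) = - \frac{h}{4}$)
$p{\left(P \right)} = \sqrt{\frac{1}{2} + \frac{P}{2}}$ ($p{\left(P \right)} = \sqrt{P + \left(\frac{1}{4} - \frac{P}{4}\right) 2} = \sqrt{P - \left(- \frac{1}{2} + \frac{P}{2}\right)} = \sqrt{\frac{1}{2} + \frac{P}{2}}$)
$W{\left(Q \right)} = -13$ ($W{\left(Q \right)} = -9 - 4 = -13$)
$47 + W{\left(-12 \right)} p{\left(6 \right)} = 47 - 13 \frac{\sqrt{2 + 2 \cdot 6}}{2} = 47 - 13 \frac{\sqrt{2 + 12}}{2} = 47 - 13 \frac{\sqrt{14}}{2} = 47 - \frac{13 \sqrt{14}}{2}$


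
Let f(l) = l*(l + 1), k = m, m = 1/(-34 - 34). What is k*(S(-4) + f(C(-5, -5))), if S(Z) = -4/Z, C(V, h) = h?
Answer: -21/68 ≈ -0.30882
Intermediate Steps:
m = -1/68 (m = 1/(-68) = -1/68 ≈ -0.014706)
k = -1/68 ≈ -0.014706
f(l) = l*(1 + l)
k*(S(-4) + f(C(-5, -5))) = -(-4/(-4) - 5*(1 - 5))/68 = -(-4*(-¼) - 5*(-4))/68 = -(1 + 20)/68 = -1/68*21 = -21/68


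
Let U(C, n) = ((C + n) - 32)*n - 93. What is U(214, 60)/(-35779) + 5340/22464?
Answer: -11085689/66978288 ≈ -0.16551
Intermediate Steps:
U(C, n) = -93 + n*(-32 + C + n) (U(C, n) = (-32 + C + n)*n - 93 = n*(-32 + C + n) - 93 = -93 + n*(-32 + C + n))
U(214, 60)/(-35779) + 5340/22464 = (-93 + 60² - 32*60 + 214*60)/(-35779) + 5340/22464 = (-93 + 3600 - 1920 + 12840)*(-1/35779) + 5340*(1/22464) = 14427*(-1/35779) + 445/1872 = -14427/35779 + 445/1872 = -11085689/66978288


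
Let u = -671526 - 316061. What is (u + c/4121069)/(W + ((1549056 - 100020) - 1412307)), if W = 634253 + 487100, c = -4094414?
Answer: -4069918264917/4772535829658 ≈ -0.85278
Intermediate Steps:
W = 1121353
u = -987587
(u + c/4121069)/(W + ((1549056 - 100020) - 1412307)) = (-987587 - 4094414/4121069)/(1121353 + ((1549056 - 100020) - 1412307)) = (-987587 - 4094414*1/4121069)/(1121353 + (1449036 - 1412307)) = (-987587 - 4094414/4121069)/(1121353 + 36729) = -4069918264917/4121069/1158082 = -4069918264917/4121069*1/1158082 = -4069918264917/4772535829658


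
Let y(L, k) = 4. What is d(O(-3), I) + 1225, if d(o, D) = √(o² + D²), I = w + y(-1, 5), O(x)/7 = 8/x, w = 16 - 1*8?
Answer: 1225 + 4*√277/3 ≈ 1247.2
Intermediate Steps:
w = 8 (w = 16 - 8 = 8)
O(x) = 56/x (O(x) = 7*(8/x) = 56/x)
I = 12 (I = 8 + 4 = 12)
d(o, D) = √(D² + o²)
d(O(-3), I) + 1225 = √(12² + (56/(-3))²) + 1225 = √(144 + (56*(-⅓))²) + 1225 = √(144 + (-56/3)²) + 1225 = √(144 + 3136/9) + 1225 = √(4432/9) + 1225 = 4*√277/3 + 1225 = 1225 + 4*√277/3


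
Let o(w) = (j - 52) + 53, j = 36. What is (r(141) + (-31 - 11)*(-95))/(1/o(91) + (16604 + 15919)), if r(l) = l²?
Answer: 883227/1203352 ≈ 0.73397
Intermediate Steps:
o(w) = 37 (o(w) = (36 - 52) + 53 = -16 + 53 = 37)
(r(141) + (-31 - 11)*(-95))/(1/o(91) + (16604 + 15919)) = (141² + (-31 - 11)*(-95))/(1/37 + (16604 + 15919)) = (19881 - 42*(-95))/(1/37 + 32523) = (19881 + 3990)/(1203352/37) = 23871*(37/1203352) = 883227/1203352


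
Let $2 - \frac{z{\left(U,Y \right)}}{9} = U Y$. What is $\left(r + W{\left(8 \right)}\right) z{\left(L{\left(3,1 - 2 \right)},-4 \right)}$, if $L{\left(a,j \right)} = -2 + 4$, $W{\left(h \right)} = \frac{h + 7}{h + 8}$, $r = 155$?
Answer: $\frac{112275}{8} \approx 14034.0$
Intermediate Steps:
$W{\left(h \right)} = \frac{7 + h}{8 + h}$
$L{\left(a,j \right)} = 2$
$z{\left(U,Y \right)} = 18 - 9 U Y$
$\left(r + W{\left(8 \right)}\right) z{\left(L{\left(3,1 - 2 \right)},-4 \right)} = \left(155 + \frac{7 + 8}{8 + 8}\right) \left(18 - 18 \left(-4\right)\right) = \left(155 + \frac{1}{16} \cdot 15\right) \left(18 + 72\right) = \left(155 + \frac{1}{16} \cdot 15\right) 90 = \left(155 + \frac{15}{16}\right) 90 = \frac{2495}{16} \cdot 90 = \frac{112275}{8}$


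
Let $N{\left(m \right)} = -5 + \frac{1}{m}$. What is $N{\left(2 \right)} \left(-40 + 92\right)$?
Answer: $-234$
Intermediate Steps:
$N{\left(2 \right)} \left(-40 + 92\right) = \left(-5 + \frac{1}{2}\right) \left(-40 + 92\right) = \left(-5 + \frac{1}{2}\right) 52 = \left(- \frac{9}{2}\right) 52 = -234$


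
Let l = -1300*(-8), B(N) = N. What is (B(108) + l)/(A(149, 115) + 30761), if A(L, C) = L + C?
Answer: 10508/31025 ≈ 0.33869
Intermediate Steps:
A(L, C) = C + L
l = 10400
(B(108) + l)/(A(149, 115) + 30761) = (108 + 10400)/((115 + 149) + 30761) = 10508/(264 + 30761) = 10508/31025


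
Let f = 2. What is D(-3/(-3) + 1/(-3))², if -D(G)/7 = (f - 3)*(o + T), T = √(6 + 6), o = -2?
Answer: 784 - 392*√3 ≈ 105.04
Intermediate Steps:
T = 2*√3 (T = √12 = 2*√3 ≈ 3.4641)
D(G) = -14 + 14*√3 (D(G) = -7*(2 - 3)*(-2 + 2*√3) = -(-7)*(-2 + 2*√3) = -7*(2 - 2*√3) = -14 + 14*√3)
D(-3/(-3) + 1/(-3))² = (-14 + 14*√3)²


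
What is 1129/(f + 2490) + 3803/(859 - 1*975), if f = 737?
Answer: -12141317/374332 ≈ -32.435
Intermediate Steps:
1129/(f + 2490) + 3803/(859 - 1*975) = 1129/(737 + 2490) + 3803/(859 - 1*975) = 1129/3227 + 3803/(859 - 975) = 1129*(1/3227) + 3803/(-116) = 1129/3227 + 3803*(-1/116) = 1129/3227 - 3803/116 = -12141317/374332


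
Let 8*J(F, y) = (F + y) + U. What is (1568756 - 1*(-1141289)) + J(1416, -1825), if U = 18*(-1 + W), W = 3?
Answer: 21679987/8 ≈ 2.7100e+6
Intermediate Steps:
U = 36 (U = 18*(-1 + 3) = 18*2 = 36)
J(F, y) = 9/2 + F/8 + y/8 (J(F, y) = ((F + y) + 36)/8 = (36 + F + y)/8 = 9/2 + F/8 + y/8)
(1568756 - 1*(-1141289)) + J(1416, -1825) = (1568756 - 1*(-1141289)) + (9/2 + (1/8)*1416 + (1/8)*(-1825)) = (1568756 + 1141289) + (9/2 + 177 - 1825/8) = 2710045 - 373/8 = 21679987/8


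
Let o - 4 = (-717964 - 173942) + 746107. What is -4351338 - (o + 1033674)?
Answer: -5239217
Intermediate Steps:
o = -145795 (o = 4 + ((-717964 - 173942) + 746107) = 4 + (-891906 + 746107) = 4 - 145799 = -145795)
-4351338 - (o + 1033674) = -4351338 - (-145795 + 1033674) = -4351338 - 1*887879 = -4351338 - 887879 = -5239217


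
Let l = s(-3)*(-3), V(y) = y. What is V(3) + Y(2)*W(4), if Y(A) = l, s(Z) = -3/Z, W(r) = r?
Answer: -9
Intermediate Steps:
l = -3 (l = -3/(-3)*(-3) = -3*(-1/3)*(-3) = 1*(-3) = -3)
Y(A) = -3
V(3) + Y(2)*W(4) = 3 - 3*4 = 3 - 12 = -9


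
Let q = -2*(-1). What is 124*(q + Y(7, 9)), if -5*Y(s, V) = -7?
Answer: 2108/5 ≈ 421.60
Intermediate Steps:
q = 2
Y(s, V) = 7/5 (Y(s, V) = -⅕*(-7) = 7/5)
124*(q + Y(7, 9)) = 124*(2 + 7/5) = 124*(17/5) = 2108/5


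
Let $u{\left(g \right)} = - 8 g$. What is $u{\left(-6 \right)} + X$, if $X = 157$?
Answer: $205$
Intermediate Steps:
$u{\left(-6 \right)} + X = \left(-8\right) \left(-6\right) + 157 = 48 + 157 = 205$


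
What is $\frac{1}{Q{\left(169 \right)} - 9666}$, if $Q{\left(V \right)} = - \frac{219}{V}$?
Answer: $- \frac{169}{1633773} \approx -0.00010344$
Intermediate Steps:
$\frac{1}{Q{\left(169 \right)} - 9666} = \frac{1}{- \frac{219}{169} - 9666} = \frac{1}{- \frac{1633773}{169}} = - \frac{169}{1633773}$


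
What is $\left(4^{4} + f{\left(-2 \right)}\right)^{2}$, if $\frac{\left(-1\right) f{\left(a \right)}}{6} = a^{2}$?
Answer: $53824$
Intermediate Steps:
$f{\left(a \right)} = - 6 a^{2}$
$\left(4^{4} + f{\left(-2 \right)}\right)^{2} = \left(4^{4} - 6 \left(-2\right)^{2}\right)^{2} = \left(256 - 24\right)^{2} = 232^{2} = 53824$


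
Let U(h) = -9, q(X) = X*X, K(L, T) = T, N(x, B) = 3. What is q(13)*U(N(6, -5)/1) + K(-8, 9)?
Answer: -1512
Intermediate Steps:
q(X) = X**2
q(13)*U(N(6, -5)/1) + K(-8, 9) = 13**2*(-9) + 9 = 169*(-9) + 9 = -1521 + 9 = -1512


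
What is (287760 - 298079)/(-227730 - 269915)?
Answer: 10319/497645 ≈ 0.020736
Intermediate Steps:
(287760 - 298079)/(-227730 - 269915) = -10319/(-497645) = -10319*(-1/497645) = 10319/497645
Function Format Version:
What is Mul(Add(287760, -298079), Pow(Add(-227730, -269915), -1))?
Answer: Rational(10319, 497645) ≈ 0.020736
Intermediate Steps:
Mul(Add(287760, -298079), Pow(Add(-227730, -269915), -1)) = Mul(-10319, Pow(-497645, -1)) = Mul(-10319, Rational(-1, 497645)) = Rational(10319, 497645)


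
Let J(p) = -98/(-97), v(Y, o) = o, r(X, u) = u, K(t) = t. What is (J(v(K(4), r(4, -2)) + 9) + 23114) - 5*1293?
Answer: 1615051/97 ≈ 16650.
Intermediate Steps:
J(p) = 98/97 (J(p) = -98*(-1/97) = 98/97)
(J(v(K(4), r(4, -2)) + 9) + 23114) - 5*1293 = (98/97 + 23114) - 5*1293 = 2242156/97 - 6465 = 1615051/97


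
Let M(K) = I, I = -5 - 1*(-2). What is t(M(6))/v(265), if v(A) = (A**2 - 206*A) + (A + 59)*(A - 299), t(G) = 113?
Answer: 113/4619 ≈ 0.024464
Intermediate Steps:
I = -3 (I = -5 + 2 = -3)
M(K) = -3
v(A) = A**2 - 206*A + (-299 + A)*(59 + A) (v(A) = (A**2 - 206*A) + (59 + A)*(-299 + A) = (A**2 - 206*A) + (-299 + A)*(59 + A) = A**2 - 206*A + (-299 + A)*(59 + A))
t(M(6))/v(265) = 113/(-17641 - 446*265 + 2*265**2) = 113/(-17641 - 118190 + 2*70225) = 113/(-17641 - 118190 + 140450) = 113/4619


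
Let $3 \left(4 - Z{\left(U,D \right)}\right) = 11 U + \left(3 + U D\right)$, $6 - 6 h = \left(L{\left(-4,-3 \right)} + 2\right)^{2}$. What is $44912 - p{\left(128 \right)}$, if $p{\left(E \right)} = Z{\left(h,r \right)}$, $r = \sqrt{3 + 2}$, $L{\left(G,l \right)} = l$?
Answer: $\frac{808417}{18} + \frac{5 \sqrt{5}}{18} \approx 44913.0$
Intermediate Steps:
$r = \sqrt{5} \approx 2.2361$
$h = \frac{5}{6}$ ($h = 1 - \frac{\left(-3 + 2\right)^{2}}{6} = 1 - \frac{\left(-1\right)^{2}}{6} = 1 - \frac{1}{6} = \frac{5}{6} \approx 0.83333$)
$Z{\left(U,D \right)} = 3 - \frac{11 U}{3} - \frac{D U}{3}$ ($Z{\left(U,D \right)} = 4 - \frac{11 U + \left(3 + U D\right)}{3} = 4 - \frac{11 U + \left(3 + D U\right)}{3} = 4 - \frac{3 + 11 U + D U}{3} = 4 - \left(1 + \frac{11 U}{3} + \frac{D U}{3}\right) = 3 - \frac{11 U}{3} - \frac{D U}{3}$)
$p{\left(E \right)} = - \frac{1}{18} - \frac{5 \sqrt{5}}{18}$ ($p{\left(E \right)} = 3 - \frac{55}{18} - \frac{1}{3} \sqrt{5} \cdot \frac{5}{6} = 3 - \frac{55}{18} - \frac{5 \sqrt{5}}{18} = - \frac{1}{18} - \frac{5 \sqrt{5}}{18}$)
$44912 - p{\left(128 \right)} = 44912 - \left(- \frac{1}{18} - \frac{5 \sqrt{5}}{18}\right) = 44912 + \left(\frac{1}{18} + \frac{5 \sqrt{5}}{18}\right) = \frac{808417}{18} + \frac{5 \sqrt{5}}{18}$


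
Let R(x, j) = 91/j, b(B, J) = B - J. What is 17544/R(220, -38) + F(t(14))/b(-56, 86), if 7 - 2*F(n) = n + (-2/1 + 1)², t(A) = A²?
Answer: -94658779/12922 ≈ -7325.4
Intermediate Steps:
F(n) = 3 - n/2 (F(n) = 7/2 - (n + (-2/1 + 1)²)/2 = 7/2 - (n + (-2*1 + 1)²)/2 = 7/2 - (n + (-2 + 1)²)/2 = 7/2 - (n + (-1)²)/2 = 7/2 - (n + 1)/2 = 7/2 - (1 + n)/2 = 7/2 + (-½ - n/2) = 3 - n/2)
17544/R(220, -38) + F(t(14))/b(-56, 86) = 17544/((91/(-38))) + (3 - ½*14²)/(-56 - 1*86) = 17544/((91*(-1/38))) + (3 - ½*196)/(-56 - 86) = 17544/(-91/38) + (3 - 98)/(-142) = 17544*(-38/91) - 95*(-1/142) = -666672/91 + 95/142 = -94658779/12922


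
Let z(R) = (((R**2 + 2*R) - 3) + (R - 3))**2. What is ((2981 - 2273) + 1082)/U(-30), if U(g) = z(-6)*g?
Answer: -179/432 ≈ -0.41435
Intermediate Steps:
z(R) = (-6 + R**2 + 3*R)**2 (z(R) = ((-3 + R**2 + 2*R) + (-3 + R))**2 = (-6 + R**2 + 3*R)**2)
U(g) = 144*g (U(g) = (-6 + (-6)**2 + 3*(-6))**2*g = (-6 + 36 - 18)**2*g = 12**2*g = 144*g)
((2981 - 2273) + 1082)/U(-30) = ((2981 - 2273) + 1082)/((144*(-30))) = (708 + 1082)/(-4320) = 1790*(-1/4320) = -179/432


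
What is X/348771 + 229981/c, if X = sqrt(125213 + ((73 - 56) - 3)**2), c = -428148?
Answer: -229981/428148 + sqrt(125409)/348771 ≈ -0.53614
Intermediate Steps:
X = sqrt(125409) (X = sqrt(125213 + (17 - 3)**2) = sqrt(125213 + 14**2) = sqrt(125213 + 196) = sqrt(125409) ≈ 354.13)
X/348771 + 229981/c = sqrt(125409)/348771 + 229981/(-428148) = sqrt(125409)*(1/348771) + 229981*(-1/428148) = sqrt(125409)/348771 - 229981/428148 = -229981/428148 + sqrt(125409)/348771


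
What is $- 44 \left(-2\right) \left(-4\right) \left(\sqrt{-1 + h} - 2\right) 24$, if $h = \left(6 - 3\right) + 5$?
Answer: $16896 - 8448 \sqrt{7} \approx -5455.3$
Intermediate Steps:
$h = 8$ ($h = \left(6 - 3\right) + 5 = 3 + 5 = 8$)
$- 44 \left(-2\right) \left(-4\right) \left(\sqrt{-1 + h} - 2\right) 24 = - 44 \left(-2\right) \left(-4\right) \left(\sqrt{-1 + 8} - 2\right) 24 = - 44 \cdot 8 \left(\sqrt{7} - 2\right) 24 = - 44 \cdot 8 \left(-2 + \sqrt{7}\right) 24 = - 44 \left(-16 + 8 \sqrt{7}\right) 24 = \left(704 - 352 \sqrt{7}\right) 24 = 16896 - 8448 \sqrt{7}$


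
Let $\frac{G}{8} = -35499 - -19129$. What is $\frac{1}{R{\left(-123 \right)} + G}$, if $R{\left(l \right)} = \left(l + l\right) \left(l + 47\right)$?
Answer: $- \frac{1}{112264} \approx -8.9076 \cdot 10^{-6}$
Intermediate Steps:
$G = -130960$ ($G = 8 \left(-35499 - -19129\right) = 8 \left(-35499 + 19129\right) = 8 \left(-16370\right) = -130960$)
$R{\left(l \right)} = 2 l \left(47 + l\right)$
$\frac{1}{R{\left(-123 \right)} + G} = \frac{1}{2 \left(-123\right) \left(47 - 123\right) - 130960} = \frac{1}{2 \left(-123\right) \left(-76\right) - 130960} = \frac{1}{18696 - 130960} = \frac{1}{-112264} = - \frac{1}{112264}$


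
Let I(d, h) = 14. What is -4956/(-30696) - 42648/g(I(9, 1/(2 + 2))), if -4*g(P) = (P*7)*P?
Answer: 109235243/877394 ≈ 124.50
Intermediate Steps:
g(P) = -7*P**2/4 (g(P) = -P*7*P/4 = -7*P*P/4 = -7*P**2/4)
-4956/(-30696) - 42648/g(I(9, 1/(2 + 2))) = -4956/(-30696) - 42648/((-7/4*14**2)) = -4956*(-1/30696) - 42648/((-7/4*196)) = 413/2558 - 42648/(-343) = 413/2558 - 42648*(-1/343) = 413/2558 + 42648/343 = 109235243/877394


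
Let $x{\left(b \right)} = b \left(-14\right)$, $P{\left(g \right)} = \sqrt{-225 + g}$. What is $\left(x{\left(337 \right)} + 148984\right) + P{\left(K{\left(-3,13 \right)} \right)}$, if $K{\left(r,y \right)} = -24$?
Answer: $144266 + i \sqrt{249} \approx 1.4427 \cdot 10^{5} + 15.78 i$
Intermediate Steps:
$x{\left(b \right)} = - 14 b$
$\left(x{\left(337 \right)} + 148984\right) + P{\left(K{\left(-3,13 \right)} \right)} = \left(\left(-14\right) 337 + 148984\right) + \sqrt{-225 - 24} = \left(-4718 + 148984\right) + \sqrt{-249} = 144266 + i \sqrt{249}$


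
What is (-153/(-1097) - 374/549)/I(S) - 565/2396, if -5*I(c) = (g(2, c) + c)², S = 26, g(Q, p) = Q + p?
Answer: -123540882655/525972839526 ≈ -0.23488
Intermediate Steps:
I(c) = -(2 + 2*c)²/5 (I(c) = -((2 + c) + c)²/5 = -(2 + 2*c)²/5)
(-153/(-1097) - 374/549)/I(S) - 565/2396 = (-153/(-1097) - 374/549)/((-4*(1 + 26)²/5)) - 565/2396 = (-153*(-1/1097) - 374*1/549)/((-⅘*27²)) - 565*1/2396 = (153/1097 - 374/549)/((-⅘*729)) - 565/2396 = -326281/(602253*(-2916/5)) - 565/2396 = -326281/602253*(-5/2916) - 565/2396 = 1631405/1756169748 - 565/2396 = -123540882655/525972839526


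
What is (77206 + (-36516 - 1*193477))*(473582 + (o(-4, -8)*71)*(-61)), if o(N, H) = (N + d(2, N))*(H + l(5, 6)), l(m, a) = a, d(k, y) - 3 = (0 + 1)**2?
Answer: -72357173034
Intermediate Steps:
d(k, y) = 4 (d(k, y) = 3 + (0 + 1)**2 = 3 + 1**2 = 3 + 1 = 4)
o(N, H) = (4 + N)*(6 + H) (o(N, H) = (N + 4)*(H + 6) = (4 + N)*(6 + H))
(77206 + (-36516 - 1*193477))*(473582 + (o(-4, -8)*71)*(-61)) = (77206 + (-36516 - 1*193477))*(473582 + ((24 + 4*(-8) + 6*(-4) - 8*(-4))*71)*(-61)) = (77206 + (-36516 - 193477))*(473582 + ((24 - 32 - 24 + 32)*71)*(-61)) = (77206 - 229993)*(473582 + (0*71)*(-61)) = -152787*(473582 + 0*(-61)) = -152787*(473582 + 0) = -152787*473582 = -72357173034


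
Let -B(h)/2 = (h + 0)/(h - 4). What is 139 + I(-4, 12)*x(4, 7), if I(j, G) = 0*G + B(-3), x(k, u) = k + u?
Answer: 907/7 ≈ 129.57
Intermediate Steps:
B(h) = -2*h/(-4 + h) (B(h) = -2*(h + 0)/(h - 4) = -2*h/(-4 + h))
I(j, G) = -6/7 (I(j, G) = 0*G - 2*(-3)/(-4 - 3) = 0 - 2*(-3)/(-7) = 0 - 2*(-3)*(-⅐) = 0 - 6/7 = -6/7)
139 + I(-4, 12)*x(4, 7) = 139 - 6*(4 + 7)/7 = 139 - 6/7*11 = 139 - 66/7 = 907/7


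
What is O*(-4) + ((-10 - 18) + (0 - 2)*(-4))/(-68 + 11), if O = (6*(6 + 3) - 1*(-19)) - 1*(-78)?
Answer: -34408/57 ≈ -603.65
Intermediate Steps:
O = 151 (O = (6*9 + 19) + 78 = (54 + 19) + 78 = 73 + 78 = 151)
O*(-4) + ((-10 - 18) + (0 - 2)*(-4))/(-68 + 11) = 151*(-4) + ((-10 - 18) + (0 - 2)*(-4))/(-68 + 11) = -604 + (-28 - 2*(-4))/(-57) = -604 + (-28 + 8)*(-1/57) = -604 - 20*(-1/57) = -604 + 20/57 = -34408/57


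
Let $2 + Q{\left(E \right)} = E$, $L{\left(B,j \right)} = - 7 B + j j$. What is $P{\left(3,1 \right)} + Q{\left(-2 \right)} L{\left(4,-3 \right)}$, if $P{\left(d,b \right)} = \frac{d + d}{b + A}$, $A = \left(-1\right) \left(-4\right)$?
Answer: $\frac{386}{5} \approx 77.2$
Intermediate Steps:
$L{\left(B,j \right)} = j^{2} - 7 B$ ($L{\left(B,j \right)} = - 7 B + j^{2} = j^{2} - 7 B$)
$A = 4$
$P{\left(d,b \right)} = \frac{2 d}{4 + b}$ ($P{\left(d,b \right)} = \frac{d + d}{b + 4} = \frac{2 d}{4 + b}$)
$Q{\left(E \right)} = -2 + E$
$P{\left(3,1 \right)} + Q{\left(-2 \right)} L{\left(4,-3 \right)} = 2 \cdot 3 \frac{1}{4 + 1} + \left(-2 - 2\right) \left(\left(-3\right)^{2} - 28\right) = 2 \cdot 3 \cdot \frac{1}{5} - 4 \left(9 - 28\right) = 2 \cdot 3 \cdot \frac{1}{5} - -76 = \frac{6}{5} + 76 = \frac{386}{5}$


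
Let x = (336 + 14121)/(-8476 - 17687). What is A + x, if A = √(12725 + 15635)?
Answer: -4819/8721 + 2*√7090 ≈ 167.85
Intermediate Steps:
x = -4819/8721 (x = 14457/(-26163) = 14457*(-1/26163) = -4819/8721 ≈ -0.55257)
A = 2*√7090 (A = √28360 = 2*√7090 ≈ 168.40)
A + x = 2*√7090 - 4819/8721 = -4819/8721 + 2*√7090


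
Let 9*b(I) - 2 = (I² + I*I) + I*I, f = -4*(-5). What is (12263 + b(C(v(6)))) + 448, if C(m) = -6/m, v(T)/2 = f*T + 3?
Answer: 192308084/15129 ≈ 12711.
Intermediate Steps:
f = 20
v(T) = 6 + 40*T (v(T) = 2*(20*T + 3) = 2*(3 + 20*T) = 6 + 40*T)
b(I) = 2/9 + I²/3 (b(I) = 2/9 + ((I² + I*I) + I*I)/9 = 2/9 + ((I² + I²) + I²)/9 = 2/9 + (2*I² + I²)/9 = 2/9 + (3*I²)/9 = 2/9 + I²/3)
(12263 + b(C(v(6)))) + 448 = (12263 + (2/9 + (-6/(6 + 40*6))²/3)) + 448 = (12263 + (2/9 + (-6/(6 + 240))²/3)) + 448 = (12263 + (2/9 + (-6/246)²/3)) + 448 = (12263 + (2/9 + (-6*1/246)²/3)) + 448 = (12263 + (2/9 + (-1/41)²/3)) + 448 = (12263 + (2/9 + (⅓)*(1/1681))) + 448 = (12263 + (2/9 + 1/5043)) + 448 = (12263 + 3365/15129) + 448 = 185530292/15129 + 448 = 192308084/15129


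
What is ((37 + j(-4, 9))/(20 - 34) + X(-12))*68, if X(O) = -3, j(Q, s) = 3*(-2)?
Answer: -2482/7 ≈ -354.57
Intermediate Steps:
j(Q, s) = -6
((37 + j(-4, 9))/(20 - 34) + X(-12))*68 = ((37 - 6)/(20 - 34) - 3)*68 = (31/(-14) - 3)*68 = (31*(-1/14) - 3)*68 = (-31/14 - 3)*68 = -73/14*68 = -2482/7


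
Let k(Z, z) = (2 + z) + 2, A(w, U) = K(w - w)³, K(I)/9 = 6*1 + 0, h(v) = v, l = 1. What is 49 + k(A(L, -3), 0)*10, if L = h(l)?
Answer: 89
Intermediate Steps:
L = 1
K(I) = 54 (K(I) = 9*(6*1 + 0) = 9*(6 + 0) = 9*6 = 54)
A(w, U) = 157464 (A(w, U) = 54³ = 157464)
k(Z, z) = 4 + z
49 + k(A(L, -3), 0)*10 = 49 + (4 + 0)*10 = 49 + 4*10 = 49 + 40 = 89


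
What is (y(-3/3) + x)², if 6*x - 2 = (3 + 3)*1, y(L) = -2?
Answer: 4/9 ≈ 0.44444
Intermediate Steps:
x = 4/3 (x = ⅓ + ((3 + 3)*1)/6 = ⅓ + (6*1)/6 = ⅓ + (⅙)*6 = ⅓ + 1 = 4/3 ≈ 1.3333)
(y(-3/3) + x)² = (-2 + 4/3)² = (-⅔)² = 4/9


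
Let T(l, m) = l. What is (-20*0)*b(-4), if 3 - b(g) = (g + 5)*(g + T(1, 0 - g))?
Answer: 0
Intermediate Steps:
b(g) = 3 - (1 + g)*(5 + g) (b(g) = 3 - (g + 5)*(g + 1) = 3 - (5 + g)*(1 + g) = 3 - (1 + g)*(5 + g))
(-20*0)*b(-4) = (-20*0)*(-2 - 1*(-4)**2 - 6*(-4)) = 0*(-2 - 1*16 + 24) = 0*(-2 - 16 + 24) = 0*6 = 0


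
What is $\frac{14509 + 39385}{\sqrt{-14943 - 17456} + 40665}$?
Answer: $\frac{1095799755}{826837312} - \frac{26947 i \sqrt{32399}}{826837312} \approx 1.3253 - 0.0058662 i$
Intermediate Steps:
$\frac{14509 + 39385}{\sqrt{-14943 - 17456} + 40665} = \frac{53894}{\sqrt{-32399} + 40665} = \frac{53894}{i \sqrt{32399} + 40665} = \frac{53894}{40665 + i \sqrt{32399}}$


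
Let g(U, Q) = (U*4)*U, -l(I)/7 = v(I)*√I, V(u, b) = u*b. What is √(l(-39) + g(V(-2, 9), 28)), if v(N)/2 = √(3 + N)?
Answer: 2*√(324 + 21*√39) ≈ 42.668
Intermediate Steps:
V(u, b) = b*u
v(N) = 2*√(3 + N)
l(I) = -14*√I*√(3 + I) (l(I) = -7*2*√(3 + I)*√I = -14*√I*√(3 + I))
g(U, Q) = 4*U² (g(U, Q) = (4*U)*U = 4*U²)
√(l(-39) + g(V(-2, 9), 28)) = √(-14*√(-39)*√(3 - 39) + 4*(9*(-2))²) = √(-14*I*√39*√(-36) + 4*(-18)²) = √(-14*I*√39*6*I + 4*324) = √(84*√39 + 1296) = √(1296 + 84*√39)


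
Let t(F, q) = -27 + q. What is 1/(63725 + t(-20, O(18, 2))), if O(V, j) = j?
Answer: 1/63700 ≈ 1.5699e-5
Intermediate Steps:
1/(63725 + t(-20, O(18, 2))) = 1/(63725 + (-27 + 2)) = 1/(63725 - 25) = 1/63700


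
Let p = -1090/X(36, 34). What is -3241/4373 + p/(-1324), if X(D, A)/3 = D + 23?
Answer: -377377649/512401902 ≈ -0.73649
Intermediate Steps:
X(D, A) = 69 + 3*D (X(D, A) = 3*(D + 23) = 3*(23 + D) = 69 + 3*D)
p = -1090/177 (p = -1090/(69 + 3*36) = -1090/(69 + 108) = -1090/177 ≈ -6.1582)
-3241/4373 + p/(-1324) = -3241/4373 - 1090/177/(-1324) = -3241*1/4373 - 1090/177*(-1/1324) = -3241/4373 + 545/117174 = -377377649/512401902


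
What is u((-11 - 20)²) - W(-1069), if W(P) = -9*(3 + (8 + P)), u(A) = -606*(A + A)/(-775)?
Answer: -200478/25 ≈ -8019.1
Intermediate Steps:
u(A) = 1212*A/775 (u(A) = -1212*A*(-1/775) = 1212*A/775)
W(P) = -99 - 9*P (W(P) = -9*(11 + P) = -99 - 9*P)
u((-11 - 20)²) - W(-1069) = 1212*(-11 - 20)²/775 - (-99 - 9*(-1069)) = (1212/775)*(-31)² - (-99 + 9621) = (1212/775)*961 - 1*9522 = 37572/25 - 9522 = -200478/25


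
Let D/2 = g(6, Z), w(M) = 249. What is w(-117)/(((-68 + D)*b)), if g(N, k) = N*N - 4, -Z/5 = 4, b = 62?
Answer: -249/248 ≈ -1.0040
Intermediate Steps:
Z = -20 (Z = -5*4 = -20)
g(N, k) = -4 + N² (g(N, k) = N² - 4 = -4 + N²)
D = 64 (D = 2*(-4 + 6²) = 2*(-4 + 36) = 2*32 = 64)
w(-117)/(((-68 + D)*b)) = 249/(((-68 + 64)*62)) = 249/((-4*62)) = 249/(-248) = 249*(-1/248) = -249/248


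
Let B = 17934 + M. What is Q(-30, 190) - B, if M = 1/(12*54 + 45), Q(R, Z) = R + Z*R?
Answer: -16399153/693 ≈ -23664.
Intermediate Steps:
Q(R, Z) = R + R*Z
M = 1/693 (M = 1/(648 + 45) = 1/693 ≈ 0.0014430)
B = 12428263/693 (B = 17934 + 1/693 = 12428263/693 ≈ 17934.)
Q(-30, 190) - B = -30*(1 + 190) - 1*12428263/693 = -30*191 - 12428263/693 = -5730 - 12428263/693 = -16399153/693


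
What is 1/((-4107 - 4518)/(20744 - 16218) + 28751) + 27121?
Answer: 3528941158047/130118401 ≈ 27121.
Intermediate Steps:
1/((-4107 - 4518)/(20744 - 16218) + 28751) + 27121 = 1/(-8625/4526 + 28751) + 27121 = 1/(130118401/4526) + 27121 = 4526/130118401 + 27121 = 3528941158047/130118401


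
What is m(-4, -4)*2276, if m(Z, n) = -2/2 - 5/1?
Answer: -13656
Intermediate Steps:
m(Z, n) = -6 (m(Z, n) = -2*½ - 5*1 = -1 - 5 = -6)
m(-4, -4)*2276 = -6*2276 = -13656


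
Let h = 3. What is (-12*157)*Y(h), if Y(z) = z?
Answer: -5652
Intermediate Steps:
(-12*157)*Y(h) = -12*157*3 = -1884*3 = -5652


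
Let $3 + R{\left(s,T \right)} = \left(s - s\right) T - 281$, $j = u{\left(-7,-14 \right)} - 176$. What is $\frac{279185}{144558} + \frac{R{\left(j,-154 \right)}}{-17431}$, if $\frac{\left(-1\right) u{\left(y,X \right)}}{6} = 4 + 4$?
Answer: $\frac{4907528207}{2519790498} \approx 1.9476$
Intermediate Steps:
$u{\left(y,X \right)} = -48$ ($u{\left(y,X \right)} = - 6 \left(4 + 4\right) = \left(-6\right) 8 = -48$)
$j = -224$ ($j = -48 - 176 = -224$)
$R{\left(s,T \right)} = -284$ ($R{\left(s,T \right)} = -3 + \left(\left(s - s\right) T - 281\right) = -3 - \left(281 + 0 T\right) = -3 + \left(0 - 281\right) = -3 - 281 = -284$)
$\frac{279185}{144558} + \frac{R{\left(j,-154 \right)}}{-17431} = \frac{279185}{144558} - \frac{284}{-17431} = 279185 \cdot \frac{1}{144558} - - \frac{284}{17431} = \frac{279185}{144558} + \frac{284}{17431} = \frac{4907528207}{2519790498}$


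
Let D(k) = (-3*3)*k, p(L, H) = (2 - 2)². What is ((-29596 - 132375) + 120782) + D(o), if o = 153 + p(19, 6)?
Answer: -42566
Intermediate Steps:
p(L, H) = 0 (p(L, H) = 0² = 0)
o = 153 (o = 153 + 0 = 153)
D(k) = -9*k
((-29596 - 132375) + 120782) + D(o) = ((-29596 - 132375) + 120782) - 9*153 = (-161971 + 120782) - 1377 = -41189 - 1377 = -42566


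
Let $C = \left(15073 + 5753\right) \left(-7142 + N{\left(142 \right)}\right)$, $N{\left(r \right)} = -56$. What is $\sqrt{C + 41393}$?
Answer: $i \sqrt{149864155} \approx 12242.0 i$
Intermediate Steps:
$C = -149905548$ ($C = \left(15073 + 5753\right) \left(-7142 - 56\right) = 20826 \left(-7198\right) = -149905548$)
$\sqrt{C + 41393} = \sqrt{-149905548 + 41393} = \sqrt{-149864155} = i \sqrt{149864155}$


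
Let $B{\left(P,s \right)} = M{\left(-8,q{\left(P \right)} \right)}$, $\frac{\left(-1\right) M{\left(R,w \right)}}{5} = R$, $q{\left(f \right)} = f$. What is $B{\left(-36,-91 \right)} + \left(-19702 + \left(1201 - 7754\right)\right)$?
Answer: $-26215$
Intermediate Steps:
$M{\left(R,w \right)} = - 5 R$
$B{\left(P,s \right)} = 40$ ($B{\left(P,s \right)} = \left(-5\right) \left(-8\right) = 40$)
$B{\left(-36,-91 \right)} + \left(-19702 + \left(1201 - 7754\right)\right) = 40 + \left(-19702 + \left(1201 - 7754\right)\right) = 40 - 26255 = -26215$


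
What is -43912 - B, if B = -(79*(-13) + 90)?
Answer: -44849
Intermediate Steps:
B = 937 (B = -(-1027 + 90) = -1*(-937) = 937)
-43912 - B = -43912 - 1*937 = -43912 - 937 = -44849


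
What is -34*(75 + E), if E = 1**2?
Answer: -2584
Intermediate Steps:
E = 1
-34*(75 + E) = -34*(75 + 1) = -34*76 = -2584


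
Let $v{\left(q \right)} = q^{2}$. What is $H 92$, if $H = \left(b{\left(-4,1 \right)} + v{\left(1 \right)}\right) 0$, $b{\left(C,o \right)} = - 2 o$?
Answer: $0$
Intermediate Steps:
$H = 0$ ($H = \left(\left(-2\right) 1 + 1^{2}\right) 0 = \left(-2 + 1\right) 0 = \left(-1\right) 0 = 0$)
$H 92 = 0 \cdot 92 = 0$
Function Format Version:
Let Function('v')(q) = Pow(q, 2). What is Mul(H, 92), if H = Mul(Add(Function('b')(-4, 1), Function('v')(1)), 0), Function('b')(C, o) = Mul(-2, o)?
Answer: 0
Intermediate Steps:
H = 0 (H = Mul(Add(Mul(-2, 1), Pow(1, 2)), 0) = Mul(Add(-2, 1), 0) = Mul(-1, 0) = 0)
Mul(H, 92) = Mul(0, 92) = 0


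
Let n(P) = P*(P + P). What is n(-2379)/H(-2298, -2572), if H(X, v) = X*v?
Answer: 1886547/985076 ≈ 1.9151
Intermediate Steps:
n(P) = 2*P**2 (n(P) = P*(2*P) = 2*P**2)
n(-2379)/H(-2298, -2572) = (2*(-2379)**2)/((-2298*(-2572))) = (2*5659641)/5910456 = 11319282*(1/5910456) = 1886547/985076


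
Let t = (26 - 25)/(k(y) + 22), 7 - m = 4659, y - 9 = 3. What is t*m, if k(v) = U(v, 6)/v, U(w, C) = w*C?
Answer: -1163/7 ≈ -166.14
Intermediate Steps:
y = 12 (y = 9 + 3 = 12)
U(w, C) = C*w
k(v) = 6 (k(v) = (6*v)/v = 6)
m = -4652 (m = 7 - 1*4659 = 7 - 4659 = -4652)
t = 1/28 (t = (26 - 25)/(6 + 22) = 1/28 ≈ 0.035714)
t*m = (1/28)*(-4652) = -1163/7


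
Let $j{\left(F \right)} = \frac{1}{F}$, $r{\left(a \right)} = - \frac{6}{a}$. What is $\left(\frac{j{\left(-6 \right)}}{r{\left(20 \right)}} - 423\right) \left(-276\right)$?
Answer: $\frac{349784}{3} \approx 1.1659 \cdot 10^{5}$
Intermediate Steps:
$\left(\frac{j{\left(-6 \right)}}{r{\left(20 \right)}} - 423\right) \left(-276\right) = \left(\frac{1}{\left(-6\right) \left(- \frac{6}{20}\right)} - 423\right) \left(-276\right) = \left(- \frac{1}{6 \left(\left(-6\right) \frac{1}{20}\right)} - 423\right) \left(-276\right) = \left(- \frac{1}{6 \left(- \frac{3}{10}\right)} - 423\right) \left(-276\right) = \left(\left(- \frac{1}{6}\right) \left(- \frac{10}{3}\right) - 423\right) \left(-276\right) = \left(\frac{5}{9} - 423\right) \left(-276\right) = \left(- \frac{3802}{9}\right) \left(-276\right) = \frac{349784}{3}$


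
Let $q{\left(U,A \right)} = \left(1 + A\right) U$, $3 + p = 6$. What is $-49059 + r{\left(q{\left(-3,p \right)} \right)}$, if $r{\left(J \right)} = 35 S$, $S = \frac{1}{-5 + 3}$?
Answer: $- \frac{98153}{2} \approx -49077.0$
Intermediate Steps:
$p = 3$ ($p = -3 + 6 = 3$)
$q{\left(U,A \right)} = U \left(1 + A\right)$
$S = - \frac{1}{2}$ ($S = \frac{1}{-2} = - \frac{1}{2} \approx -0.5$)
$r{\left(J \right)} = - \frac{35}{2}$ ($r{\left(J \right)} = 35 \left(- \frac{1}{2}\right) = - \frac{35}{2}$)
$-49059 + r{\left(q{\left(-3,p \right)} \right)} = -49059 - \frac{35}{2} = - \frac{98153}{2}$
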